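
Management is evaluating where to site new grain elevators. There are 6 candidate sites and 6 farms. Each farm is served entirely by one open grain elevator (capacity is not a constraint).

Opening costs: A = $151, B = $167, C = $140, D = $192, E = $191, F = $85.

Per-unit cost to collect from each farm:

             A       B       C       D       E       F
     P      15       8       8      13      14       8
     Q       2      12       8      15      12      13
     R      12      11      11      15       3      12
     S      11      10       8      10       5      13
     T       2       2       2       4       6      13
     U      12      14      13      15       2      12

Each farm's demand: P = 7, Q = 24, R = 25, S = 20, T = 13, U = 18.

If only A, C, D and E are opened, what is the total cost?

Each farm is assigned to its cheapest site among the open ones.
{A, C, D, E}: P→C 8·7=56, Q→A 2·24=48, R→E 3·25=75, S→E 5·20=100, T→A 2·13=26, U→E 2·18=36. Service 341; fixed 674; total 1015.

Total cost: 1015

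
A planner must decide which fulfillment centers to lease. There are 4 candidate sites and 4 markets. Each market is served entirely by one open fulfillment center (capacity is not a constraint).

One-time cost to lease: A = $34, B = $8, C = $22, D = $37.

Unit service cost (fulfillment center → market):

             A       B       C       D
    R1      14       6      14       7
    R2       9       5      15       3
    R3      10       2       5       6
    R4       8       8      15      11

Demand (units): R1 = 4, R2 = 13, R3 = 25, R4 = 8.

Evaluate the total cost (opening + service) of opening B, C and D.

Each market is assigned to its cheapest site among the open ones.
{B, C, D}: R1→B 6·4=24, R2→D 3·13=39, R3→B 2·25=50, R4→B 8·8=64. Service 177; fixed 67; total 244.

Total cost: 244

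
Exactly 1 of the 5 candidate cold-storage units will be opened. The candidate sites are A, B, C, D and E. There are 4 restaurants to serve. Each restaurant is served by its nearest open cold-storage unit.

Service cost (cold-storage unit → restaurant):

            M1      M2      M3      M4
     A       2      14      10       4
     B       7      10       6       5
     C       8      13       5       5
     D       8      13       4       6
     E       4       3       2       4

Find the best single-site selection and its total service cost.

Choose E only; total service cost 13.

With exactly 1 open, each restaurant uses its cheapest among the chosen.
{E}: M1→E 4, M2→E 3, M3→E 2, M4→E 4. Service cost 13.
{B}: service cost 28
{A}: service cost 30
Among all 5 size-1 choices, {E} is lowest.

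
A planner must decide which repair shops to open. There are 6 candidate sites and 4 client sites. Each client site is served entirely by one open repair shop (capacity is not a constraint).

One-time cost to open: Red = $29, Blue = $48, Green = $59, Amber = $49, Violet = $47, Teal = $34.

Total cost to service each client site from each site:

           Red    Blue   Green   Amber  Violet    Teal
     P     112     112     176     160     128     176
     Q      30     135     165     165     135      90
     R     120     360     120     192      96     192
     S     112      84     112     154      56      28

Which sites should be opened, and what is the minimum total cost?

For any fixed open set, each client site goes to its cheapest open site; total = fixed + service.
{Red, Teal}: P→Red 112, Q→Red 30, R→Red 120, S→Teal 28. Service 290; fixed 63; total 353.
{Red, Violet}: service 294 + fixed 76 = 370
{Red, Violet, Teal}: service 266 + fixed 110 = 376
{Red, Blue, Green, Amber, Violet, Teal}: service 266 + fixed 266 = 532
No other subset beats 353.

Open Red and Teal; minimum total cost 353.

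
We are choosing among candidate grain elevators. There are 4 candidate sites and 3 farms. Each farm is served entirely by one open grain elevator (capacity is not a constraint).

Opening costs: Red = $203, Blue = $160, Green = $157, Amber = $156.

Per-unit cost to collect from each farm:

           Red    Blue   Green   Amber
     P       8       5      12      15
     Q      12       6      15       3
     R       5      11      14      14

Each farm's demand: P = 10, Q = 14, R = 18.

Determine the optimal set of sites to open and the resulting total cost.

Open Blue only; minimum total cost 492.

For any fixed open set, each farm goes to its cheapest open site; total = fixed + service.
{Blue}: P→Blue 5·10=50, Q→Blue 6·14=84, R→Blue 11·18=198. Service 332; fixed 160; total 492.
{Red}: service 338 + fixed 203 = 541
{Red, Amber}: P→Red 8·10=80, Q→Amber 3·14=42, R→Red 5·18=90. Service 212; fixed 359; total 571.
{Red, Blue, Green, Amber}: P→Blue 5·10=50, Q→Amber 3·14=42, R→Red 5·18=90. Service 182; fixed 676; total 858.
No other subset beats 492.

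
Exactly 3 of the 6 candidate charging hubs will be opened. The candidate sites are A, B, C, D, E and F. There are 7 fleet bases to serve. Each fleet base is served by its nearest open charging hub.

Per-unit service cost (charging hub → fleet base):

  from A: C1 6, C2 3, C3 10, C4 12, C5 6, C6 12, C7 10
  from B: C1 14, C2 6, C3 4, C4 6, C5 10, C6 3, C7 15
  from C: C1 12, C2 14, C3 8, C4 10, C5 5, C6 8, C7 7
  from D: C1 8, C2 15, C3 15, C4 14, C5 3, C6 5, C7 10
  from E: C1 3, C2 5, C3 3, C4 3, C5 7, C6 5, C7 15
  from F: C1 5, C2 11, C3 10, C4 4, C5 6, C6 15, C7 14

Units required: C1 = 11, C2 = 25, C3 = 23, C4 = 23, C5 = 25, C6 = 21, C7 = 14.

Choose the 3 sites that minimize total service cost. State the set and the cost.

Choose A, D and E; total service cost 566.

With exactly 3 open, each fleet base uses its cheapest among the chosen.
{A, D, E}: C1→E 3·11=33, C2→A 3·25=75, C3→E 3·23=69, C4→E 3·23=69, C5→D 3·25=75, C6→D 5·21=105, C7→A 10·14=140. Service cost 566.
{A, C, E}: service cost 574
{B, D, E}: service cost 574
Among all 20 size-3 choices, {A, D, E} is lowest.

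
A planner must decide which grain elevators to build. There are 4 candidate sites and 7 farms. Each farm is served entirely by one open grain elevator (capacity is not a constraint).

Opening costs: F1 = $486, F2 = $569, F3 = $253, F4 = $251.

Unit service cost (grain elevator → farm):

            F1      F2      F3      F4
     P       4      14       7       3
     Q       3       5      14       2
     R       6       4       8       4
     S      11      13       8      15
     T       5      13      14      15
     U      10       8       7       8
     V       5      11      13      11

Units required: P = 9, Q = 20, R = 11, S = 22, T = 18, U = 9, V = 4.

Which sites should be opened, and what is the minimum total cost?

For any fixed open set, each farm goes to its cheapest open site; total = fixed + service.
{F4}: P→F4 3·9=27, Q→F4 2·20=40, R→F4 4·11=44, S→F4 15·22=330, T→F4 15·18=270, U→F4 8·9=72, V→F4 11·4=44. Service 827; fixed 251; total 1078.
{F1}: service 604 + fixed 486 = 1090
{F3, F4}: service 646 + fixed 504 = 1150
{F1, F2, F3, F4}: P→F4 3·9=27, Q→F4 2·20=40, R→F2 4·11=44, S→F3 8·22=176, T→F1 5·18=90, U→F3 7·9=63, V→F1 5·4=20. Service 460; fixed 1559; total 2019.
No other subset beats 1078.

Open F4 only; minimum total cost 1078.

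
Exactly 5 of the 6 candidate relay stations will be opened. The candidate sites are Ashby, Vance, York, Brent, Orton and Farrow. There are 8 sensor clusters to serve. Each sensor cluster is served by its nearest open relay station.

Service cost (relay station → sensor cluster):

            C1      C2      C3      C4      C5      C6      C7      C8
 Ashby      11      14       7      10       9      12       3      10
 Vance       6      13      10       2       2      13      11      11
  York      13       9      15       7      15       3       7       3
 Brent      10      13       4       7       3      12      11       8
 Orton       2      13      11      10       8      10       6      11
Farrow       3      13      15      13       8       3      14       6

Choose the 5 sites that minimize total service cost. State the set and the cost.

With exactly 5 open, each sensor cluster uses its cheapest among the chosen.
{Ashby, Vance, York, Brent, Orton}: C1→Orton 2, C2→York 9, C3→Brent 4, C4→Vance 2, C5→Vance 2, C6→York 3, C7→Ashby 3, C8→York 3. Service cost 28.
{Ashby, Vance, York, Brent, Farrow}: service cost 29
{Ashby, Vance, York, Orton, Farrow}: service cost 31
Among all 6 size-5 choices, {Ashby, Vance, York, Brent, Orton} is lowest.

Choose Ashby, Vance, York, Brent and Orton; total service cost 28.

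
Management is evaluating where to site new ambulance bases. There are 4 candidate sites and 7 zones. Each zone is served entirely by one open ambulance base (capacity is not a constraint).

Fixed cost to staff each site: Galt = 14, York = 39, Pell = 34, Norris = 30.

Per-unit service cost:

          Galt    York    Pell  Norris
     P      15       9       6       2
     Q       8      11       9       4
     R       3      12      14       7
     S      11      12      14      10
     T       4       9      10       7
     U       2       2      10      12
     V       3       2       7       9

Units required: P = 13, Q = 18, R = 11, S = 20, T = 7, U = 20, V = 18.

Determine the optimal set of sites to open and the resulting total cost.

For any fixed open set, each zone goes to its cheapest open site; total = fixed + service.
{Galt, Norris}: P→Norris 2·13=26, Q→Norris 4·18=72, R→Galt 3·11=33, S→Norris 10·20=200, T→Galt 4·7=28, U→Galt 2·20=40, V→Galt 3·18=54. Service 453; fixed 44; total 497.
{Galt, York, Norris}: service 435 + fixed 83 = 518
{Galt, Pell, Norris}: service 453 + fixed 78 = 531
{Galt, York, Pell, Norris}: service 435 + fixed 117 = 552
No other subset beats 497.

Open Galt and Norris; minimum total cost 497.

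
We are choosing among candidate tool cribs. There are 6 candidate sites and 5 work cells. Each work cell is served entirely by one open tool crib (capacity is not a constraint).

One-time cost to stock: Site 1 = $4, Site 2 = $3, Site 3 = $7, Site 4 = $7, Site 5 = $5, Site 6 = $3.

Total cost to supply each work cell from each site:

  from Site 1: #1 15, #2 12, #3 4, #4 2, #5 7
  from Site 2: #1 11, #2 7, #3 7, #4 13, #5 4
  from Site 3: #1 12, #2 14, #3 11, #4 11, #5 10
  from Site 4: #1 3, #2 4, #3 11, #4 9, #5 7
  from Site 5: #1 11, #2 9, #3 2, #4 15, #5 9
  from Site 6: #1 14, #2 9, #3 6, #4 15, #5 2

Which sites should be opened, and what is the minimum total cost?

For any fixed open set, each work cell goes to its cheapest open site; total = fixed + service.
{Site 1, Site 4, Site 6}: #1→Site 4 3, #2→Site 4 4, #3→Site 1 4, #4→Site 1 2, #5→Site 6 2. Service 15; fixed 14; total 29.
{Site 1, Site 2, Site 4}: service 17 + fixed 14 = 31
{Site 1, Site 4}: #1→Site 4 3, #2→Site 4 4, #3→Site 1 4, #4→Site 1 2, #5→Site 1 7. Service 20; fixed 11; total 31.
{Site 1, Site 2, Site 3, Site 4, Site 5, Site 6}: service 13 + fixed 29 = 42
No other subset beats 29.

Open Site 1, Site 4 and Site 6; minimum total cost 29.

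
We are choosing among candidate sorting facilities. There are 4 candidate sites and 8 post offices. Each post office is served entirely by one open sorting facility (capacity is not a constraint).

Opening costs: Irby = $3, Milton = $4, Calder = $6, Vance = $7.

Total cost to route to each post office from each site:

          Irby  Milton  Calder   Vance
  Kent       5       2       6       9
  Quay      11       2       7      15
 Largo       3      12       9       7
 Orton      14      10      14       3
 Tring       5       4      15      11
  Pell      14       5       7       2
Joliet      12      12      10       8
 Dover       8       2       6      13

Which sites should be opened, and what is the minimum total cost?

For any fixed open set, each post office goes to its cheapest open site; total = fixed + service.
{Irby, Milton, Vance}: Kent→Milton 2, Quay→Milton 2, Largo→Irby 3, Orton→Vance 3, Tring→Milton 4, Pell→Vance 2, Joliet→Vance 8, Dover→Milton 2. Service 26; fixed 14; total 40.
{Milton, Vance}: Kent→Milton 2, Quay→Milton 2, Largo→Vance 7, Orton→Vance 3, Tring→Milton 4, Pell→Vance 2, Joliet→Vance 8, Dover→Milton 2. Service 30; fixed 11; total 41.
{Irby, Milton, Calder, Vance}: Kent→Milton 2, Quay→Milton 2, Largo→Irby 3, Orton→Vance 3, Tring→Milton 4, Pell→Vance 2, Joliet→Vance 8, Dover→Milton 2. Service 26; fixed 20; total 46.
{Irby}: service 72 + fixed 3 = 75
No other subset beats 40.

Open Irby, Milton and Vance; minimum total cost 40.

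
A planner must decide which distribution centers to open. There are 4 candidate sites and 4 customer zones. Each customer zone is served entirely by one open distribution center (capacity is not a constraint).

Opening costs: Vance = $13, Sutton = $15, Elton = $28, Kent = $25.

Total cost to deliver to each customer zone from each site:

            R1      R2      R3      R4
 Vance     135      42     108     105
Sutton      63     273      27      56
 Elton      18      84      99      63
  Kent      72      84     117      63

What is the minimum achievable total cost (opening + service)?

For any fixed open set, each customer zone goes to its cheapest open site; total = fixed + service.
{Vance, Sutton, Elton}: R1→Elton 18, R2→Vance 42, R3→Sutton 27, R4→Sutton 56. Service 143; fixed 56; total 199.
{Vance, Sutton}: service 188 + fixed 28 = 216
{Vance, Sutton, Elton, Kent}: service 143 + fixed 81 = 224
{Vance}: R1→Vance 135, R2→Vance 42, R3→Vance 108, R4→Vance 105. Service 390; fixed 13; total 403.
(All 15 nonempty subsets were checked; Vance, Sutton and Elton is lowest.)

Minimum total cost: 199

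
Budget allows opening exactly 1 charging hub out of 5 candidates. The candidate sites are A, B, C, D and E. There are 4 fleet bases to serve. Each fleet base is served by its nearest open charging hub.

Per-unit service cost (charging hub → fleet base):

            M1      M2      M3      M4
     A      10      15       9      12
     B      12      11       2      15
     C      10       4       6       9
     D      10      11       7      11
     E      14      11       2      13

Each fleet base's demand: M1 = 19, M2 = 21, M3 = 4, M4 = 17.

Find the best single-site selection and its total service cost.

With exactly 1 open, each fleet base uses its cheapest among the chosen.
{C}: M1→C 10·19=190, M2→C 4·21=84, M3→C 6·4=24, M4→C 9·17=153. Service cost 451.
{D}: service cost 636
{B}: service cost 722
Among all 5 size-1 choices, {C} is lowest.

Choose C only; total service cost 451.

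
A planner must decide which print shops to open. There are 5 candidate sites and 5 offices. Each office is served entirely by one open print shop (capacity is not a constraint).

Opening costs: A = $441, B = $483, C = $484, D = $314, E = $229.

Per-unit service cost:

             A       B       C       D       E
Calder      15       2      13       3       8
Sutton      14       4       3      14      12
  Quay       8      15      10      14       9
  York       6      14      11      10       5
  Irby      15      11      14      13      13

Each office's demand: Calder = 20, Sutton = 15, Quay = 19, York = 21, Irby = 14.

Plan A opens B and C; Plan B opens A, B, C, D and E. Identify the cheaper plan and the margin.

Plan A: {B, C}: Calder→B 2·20=40, Sutton→C 3·15=45, Quay→C 10·19=190, York→C 11·21=231, Irby→B 11·14=154. Service 660; fixed 967; total 1627.
Plan B: {A, B, C, D, E}: Calder→B 2·20=40, Sutton→C 3·15=45, Quay→A 8·19=152, York→E 5·21=105, Irby→B 11·14=154. Service 496; fixed 1951; total 2447.
Difference: |1627 − 2447| = 820.

Plan A is cheaper by 820.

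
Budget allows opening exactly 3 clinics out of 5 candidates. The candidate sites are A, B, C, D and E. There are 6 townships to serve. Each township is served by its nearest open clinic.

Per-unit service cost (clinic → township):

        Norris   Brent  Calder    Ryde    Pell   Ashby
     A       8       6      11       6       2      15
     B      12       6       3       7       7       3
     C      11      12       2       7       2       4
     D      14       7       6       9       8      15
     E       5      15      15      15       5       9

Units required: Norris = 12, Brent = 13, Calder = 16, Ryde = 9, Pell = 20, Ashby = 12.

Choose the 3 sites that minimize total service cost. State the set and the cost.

Choose B, C and E; total service cost 309.

With exactly 3 open, each township uses its cheapest among the chosen.
{B, C, E}: Norris→E 5·12=60, Brent→B 6·13=78, Calder→C 2·16=32, Ryde→B 7·9=63, Pell→C 2·20=40, Ashby→B 3·12=36. Service cost 309.
{A, C, E}: service cost 312
{A, B, E}: service cost 316
Among all 10 size-3 choices, {B, C, E} is lowest.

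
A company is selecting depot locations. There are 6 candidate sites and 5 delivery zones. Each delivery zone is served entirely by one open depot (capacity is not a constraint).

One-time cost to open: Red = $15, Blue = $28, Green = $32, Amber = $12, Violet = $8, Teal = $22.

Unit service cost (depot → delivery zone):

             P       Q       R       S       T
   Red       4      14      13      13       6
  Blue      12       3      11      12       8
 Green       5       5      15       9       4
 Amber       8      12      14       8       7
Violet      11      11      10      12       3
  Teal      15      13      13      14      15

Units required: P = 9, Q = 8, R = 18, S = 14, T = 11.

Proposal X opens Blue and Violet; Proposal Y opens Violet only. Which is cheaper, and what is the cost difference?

Proposal X is cheaper by 36.

Proposal X: {Blue, Violet}: P→Violet 11·9=99, Q→Blue 3·8=24, R→Violet 10·18=180, S→Blue 12·14=168, T→Violet 3·11=33. Service 504; fixed 36; total 540.
Proposal Y: {Violet}: P→Violet 11·9=99, Q→Violet 11·8=88, R→Violet 10·18=180, S→Violet 12·14=168, T→Violet 3·11=33. Service 568; fixed 8; total 576.
Difference: |540 − 576| = 36.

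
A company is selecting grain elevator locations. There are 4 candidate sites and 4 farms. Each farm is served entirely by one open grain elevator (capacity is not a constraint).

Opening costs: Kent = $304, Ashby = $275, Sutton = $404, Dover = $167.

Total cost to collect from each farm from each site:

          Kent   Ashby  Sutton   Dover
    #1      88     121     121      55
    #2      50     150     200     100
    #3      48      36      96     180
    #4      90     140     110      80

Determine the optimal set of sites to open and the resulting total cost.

Open Kent only; minimum total cost 580.

For any fixed open set, each farm goes to its cheapest open site; total = fixed + service.
{Kent}: #1→Kent 88, #2→Kent 50, #3→Kent 48, #4→Kent 90. Service 276; fixed 304; total 580.
{Dover}: service 415 + fixed 167 = 582
{Kent, Dover}: service 233 + fixed 471 = 704
{Kent, Ashby, Sutton, Dover}: service 221 + fixed 1150 = 1371
No other subset beats 580.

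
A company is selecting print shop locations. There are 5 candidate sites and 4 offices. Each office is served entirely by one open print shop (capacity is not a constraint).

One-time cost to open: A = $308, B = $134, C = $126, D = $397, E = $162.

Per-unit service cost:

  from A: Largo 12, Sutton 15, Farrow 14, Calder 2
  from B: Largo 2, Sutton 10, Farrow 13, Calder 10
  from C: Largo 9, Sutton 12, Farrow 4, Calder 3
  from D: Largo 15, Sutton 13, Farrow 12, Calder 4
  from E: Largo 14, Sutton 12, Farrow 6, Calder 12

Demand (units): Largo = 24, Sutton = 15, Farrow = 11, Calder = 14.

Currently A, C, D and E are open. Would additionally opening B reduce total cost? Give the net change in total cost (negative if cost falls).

Current service cost with {A, C, D, E}: 468.
Adding B: each office re-picks its cheapest; new service cost 270, saving 198.
Extra fixed cost: 134. Net change = 134 − 198 = -64.
(Totals: 1461 → 1397.)

Yes — net change −64 (cost falls by 64).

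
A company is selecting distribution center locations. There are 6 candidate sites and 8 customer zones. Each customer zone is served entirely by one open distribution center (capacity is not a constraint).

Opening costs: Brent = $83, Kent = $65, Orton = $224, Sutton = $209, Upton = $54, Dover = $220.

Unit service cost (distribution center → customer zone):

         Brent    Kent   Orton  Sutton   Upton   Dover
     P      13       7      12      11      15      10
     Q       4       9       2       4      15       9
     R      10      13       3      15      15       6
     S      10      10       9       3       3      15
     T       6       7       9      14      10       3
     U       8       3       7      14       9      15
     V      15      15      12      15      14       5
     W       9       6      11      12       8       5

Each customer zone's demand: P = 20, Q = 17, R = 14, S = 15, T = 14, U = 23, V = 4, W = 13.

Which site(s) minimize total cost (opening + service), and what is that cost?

For any fixed open set, each customer zone goes to its cheapest open site; total = fixed + service.
{Brent, Kent, Upton}: P→Kent 7·20=140, Q→Brent 4·17=68, R→Brent 10·14=140, S→Upton 3·15=45, T→Brent 6·14=84, U→Kent 3·23=69, V→Upton 14·4=56, W→Kent 6·13=78. Service 680; fixed 202; total 882.
{Kent, Orton, Upton}: service 554 + fixed 343 = 897
{Kent, Orton}: P→Kent 7·20=140, Q→Orton 2·17=34, R→Orton 3·14=42, S→Orton 9·15=135, T→Kent 7·14=98, U→Kent 3·23=69, V→Orton 12·4=48, W→Kent 6·13=78. Service 644; fixed 289; total 933.
{Brent, Kent, Orton, Sutton, Upton, Dover}: P→Kent 7·20=140, Q→Orton 2·17=34, R→Orton 3·14=42, S→Sutton 3·15=45, T→Dover 3·14=42, U→Kent 3·23=69, V→Dover 5·4=20, W→Dover 5·13=65. Service 457; fixed 855; total 1312.
No other subset beats 882.

Open Brent, Kent and Upton; minimum total cost 882.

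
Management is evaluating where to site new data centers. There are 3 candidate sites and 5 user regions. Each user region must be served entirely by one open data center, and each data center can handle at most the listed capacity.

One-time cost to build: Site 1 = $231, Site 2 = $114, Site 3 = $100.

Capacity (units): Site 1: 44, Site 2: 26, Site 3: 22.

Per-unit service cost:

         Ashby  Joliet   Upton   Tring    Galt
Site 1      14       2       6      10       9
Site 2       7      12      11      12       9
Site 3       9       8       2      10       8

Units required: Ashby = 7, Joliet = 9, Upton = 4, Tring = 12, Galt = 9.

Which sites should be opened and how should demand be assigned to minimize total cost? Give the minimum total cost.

Open {Site 2, Site 3}: Ashby→Site 2 7·7=49, Joliet→Site 3 8·9=72, Upton→Site 3 2·4=8, Tring→Site 2 12·12=144, Galt→Site 3 8·9=72.
Loads: Site 2 carries 19/26, Site 3 carries 22/22. Service 345; fixed 214; total 559.
Next best feasible plan costs 572.

Minimum total cost: 559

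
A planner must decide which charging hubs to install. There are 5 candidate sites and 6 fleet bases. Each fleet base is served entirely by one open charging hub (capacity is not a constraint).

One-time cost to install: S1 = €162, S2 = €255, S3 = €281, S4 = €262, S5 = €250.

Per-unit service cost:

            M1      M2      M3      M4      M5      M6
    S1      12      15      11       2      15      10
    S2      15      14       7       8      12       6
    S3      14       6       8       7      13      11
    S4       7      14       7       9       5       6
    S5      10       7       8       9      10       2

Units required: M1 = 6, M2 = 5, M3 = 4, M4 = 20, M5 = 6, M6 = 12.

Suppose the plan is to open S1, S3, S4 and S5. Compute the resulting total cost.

Each fleet base is assigned to its cheapest site among the open ones.
{S1, S3, S4, S5}: M1→S4 7·6=42, M2→S3 6·5=30, M3→S4 7·4=28, M4→S1 2·20=40, M5→S4 5·6=30, M6→S5 2·12=24. Service 194; fixed 955; total 1149.

Total cost: 1149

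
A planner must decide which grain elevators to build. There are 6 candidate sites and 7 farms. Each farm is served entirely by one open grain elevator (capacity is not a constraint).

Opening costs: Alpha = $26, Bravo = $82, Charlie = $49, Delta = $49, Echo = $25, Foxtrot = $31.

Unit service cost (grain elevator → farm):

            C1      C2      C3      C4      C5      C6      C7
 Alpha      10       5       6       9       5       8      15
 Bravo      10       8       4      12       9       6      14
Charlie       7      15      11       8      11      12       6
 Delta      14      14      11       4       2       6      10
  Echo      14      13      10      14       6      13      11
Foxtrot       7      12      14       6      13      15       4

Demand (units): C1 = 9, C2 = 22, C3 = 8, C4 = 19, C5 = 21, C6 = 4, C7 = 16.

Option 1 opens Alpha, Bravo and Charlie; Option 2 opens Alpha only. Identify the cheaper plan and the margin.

Option 1 is cheaper by 83.

Option 1: {Alpha, Bravo, Charlie}: C1→Charlie 7·9=63, C2→Alpha 5·22=110, C3→Bravo 4·8=32, C4→Charlie 8·19=152, C5→Alpha 5·21=105, C6→Bravo 6·4=24, C7→Charlie 6·16=96. Service 582; fixed 157; total 739.
Option 2: {Alpha}: C1→Alpha 10·9=90, C2→Alpha 5·22=110, C3→Alpha 6·8=48, C4→Alpha 9·19=171, C5→Alpha 5·21=105, C6→Alpha 8·4=32, C7→Alpha 15·16=240. Service 796; fixed 26; total 822.
Difference: |739 − 822| = 83.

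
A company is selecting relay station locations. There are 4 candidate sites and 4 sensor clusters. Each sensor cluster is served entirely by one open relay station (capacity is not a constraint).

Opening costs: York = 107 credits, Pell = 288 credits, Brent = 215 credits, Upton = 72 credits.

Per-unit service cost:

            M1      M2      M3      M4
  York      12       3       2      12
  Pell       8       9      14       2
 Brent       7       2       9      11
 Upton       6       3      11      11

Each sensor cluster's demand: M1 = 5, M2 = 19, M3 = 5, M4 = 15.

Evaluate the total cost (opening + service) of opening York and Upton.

Each sensor cluster is assigned to its cheapest site among the open ones.
{York, Upton}: M1→Upton 6·5=30, M2→York 3·19=57, M3→York 2·5=10, M4→Upton 11·15=165. Service 262; fixed 179; total 441.

Total cost: 441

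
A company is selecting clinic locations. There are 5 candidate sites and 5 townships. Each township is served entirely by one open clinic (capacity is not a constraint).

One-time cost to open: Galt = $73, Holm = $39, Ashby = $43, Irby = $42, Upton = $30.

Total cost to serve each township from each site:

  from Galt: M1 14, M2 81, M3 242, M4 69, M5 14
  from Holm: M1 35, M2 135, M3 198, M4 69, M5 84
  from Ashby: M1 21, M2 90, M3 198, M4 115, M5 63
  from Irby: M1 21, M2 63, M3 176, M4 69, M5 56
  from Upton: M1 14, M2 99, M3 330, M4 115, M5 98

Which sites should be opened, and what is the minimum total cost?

Open Irby only; minimum total cost 427.

For any fixed open set, each township goes to its cheapest open site; total = fixed + service.
{Irby}: M1→Irby 21, M2→Irby 63, M3→Irby 176, M4→Irby 69, M5→Irby 56. Service 385; fixed 42; total 427.
{Irby, Upton}: M1→Upton 14, M2→Irby 63, M3→Irby 176, M4→Irby 69, M5→Irby 56. Service 378; fixed 72; total 450.
{Galt, Irby}: M1→Galt 14, M2→Irby 63, M3→Irby 176, M4→Galt 69, M5→Galt 14. Service 336; fixed 115; total 451.
{Galt, Holm, Ashby, Irby, Upton}: service 336 + fixed 227 = 563
No other subset beats 427.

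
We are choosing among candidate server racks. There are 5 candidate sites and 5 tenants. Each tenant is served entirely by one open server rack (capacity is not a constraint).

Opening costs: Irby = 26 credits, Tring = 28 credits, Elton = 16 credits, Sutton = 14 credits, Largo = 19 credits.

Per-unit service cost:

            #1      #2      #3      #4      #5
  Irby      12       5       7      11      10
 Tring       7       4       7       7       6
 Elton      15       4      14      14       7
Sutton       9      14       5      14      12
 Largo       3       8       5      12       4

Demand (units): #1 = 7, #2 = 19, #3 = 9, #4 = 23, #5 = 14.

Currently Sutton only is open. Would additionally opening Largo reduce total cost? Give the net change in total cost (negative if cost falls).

Yes — net change −295 (cost falls by 295).

Current service cost with {Sutton}: 864.
Adding Largo: each tenant re-picks its cheapest; new service cost 550, saving 314.
Extra fixed cost: 19. Net change = 19 − 314 = -295.
(Totals: 878 → 583.)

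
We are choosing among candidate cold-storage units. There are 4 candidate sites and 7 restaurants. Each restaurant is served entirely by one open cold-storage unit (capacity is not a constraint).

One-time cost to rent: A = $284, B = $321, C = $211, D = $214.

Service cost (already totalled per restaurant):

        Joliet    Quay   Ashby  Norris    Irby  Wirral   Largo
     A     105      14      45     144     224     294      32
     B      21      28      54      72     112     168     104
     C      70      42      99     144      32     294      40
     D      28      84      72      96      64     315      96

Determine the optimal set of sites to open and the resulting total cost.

For any fixed open set, each restaurant goes to its cheapest open site; total = fixed + service.
{B}: Joliet→B 21, Quay→B 28, Ashby→B 54, Norris→B 72, Irby→B 112, Wirral→B 168, Largo→B 104. Service 559; fixed 321; total 880.
{C}: Joliet→C 70, Quay→C 42, Ashby→C 99, Norris→C 144, Irby→C 32, Wirral→C 294, Largo→C 40. Service 721; fixed 211; total 932.
{B, C}: service 415 + fixed 532 = 947
{A, B, C, D}: Joliet→B 21, Quay→A 14, Ashby→A 45, Norris→B 72, Irby→C 32, Wirral→B 168, Largo→A 32. Service 384; fixed 1030; total 1414.
(All 15 nonempty subsets were checked; B only is lowest.)

Open B only; minimum total cost 880.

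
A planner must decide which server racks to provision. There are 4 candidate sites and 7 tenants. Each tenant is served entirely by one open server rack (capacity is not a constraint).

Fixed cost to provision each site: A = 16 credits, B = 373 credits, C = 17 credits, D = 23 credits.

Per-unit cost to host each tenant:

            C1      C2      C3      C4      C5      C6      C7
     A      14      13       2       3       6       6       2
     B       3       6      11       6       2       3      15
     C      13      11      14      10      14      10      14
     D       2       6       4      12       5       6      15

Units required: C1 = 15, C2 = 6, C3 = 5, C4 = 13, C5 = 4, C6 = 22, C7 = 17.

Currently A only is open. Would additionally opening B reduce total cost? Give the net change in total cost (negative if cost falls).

No — net change +84 (cost rises by 84).

Current service cost with {A}: 527.
Adding B: each tenant re-picks its cheapest; new service cost 238, saving 289.
Extra fixed cost: 373. Net change = 373 − 289 = 84.
(Totals: 543 → 627.)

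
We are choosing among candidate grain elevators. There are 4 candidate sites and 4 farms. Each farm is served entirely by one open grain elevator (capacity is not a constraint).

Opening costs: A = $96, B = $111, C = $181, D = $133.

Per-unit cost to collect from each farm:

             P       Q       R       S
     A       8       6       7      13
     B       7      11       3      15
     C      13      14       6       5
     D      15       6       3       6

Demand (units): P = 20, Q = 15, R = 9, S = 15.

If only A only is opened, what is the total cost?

Total cost: 604

Each farm is assigned to its cheapest site among the open ones.
{A}: P→A 8·20=160, Q→A 6·15=90, R→A 7·9=63, S→A 13·15=195. Service 508; fixed 96; total 604.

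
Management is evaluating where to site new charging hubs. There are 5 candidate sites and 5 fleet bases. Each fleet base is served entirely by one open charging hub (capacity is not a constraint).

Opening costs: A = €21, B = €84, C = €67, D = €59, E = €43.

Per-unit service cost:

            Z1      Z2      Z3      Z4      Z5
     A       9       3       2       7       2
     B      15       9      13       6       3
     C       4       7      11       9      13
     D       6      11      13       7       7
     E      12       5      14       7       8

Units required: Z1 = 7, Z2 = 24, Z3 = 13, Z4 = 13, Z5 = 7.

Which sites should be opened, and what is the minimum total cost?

For any fixed open set, each fleet base goes to its cheapest open site; total = fixed + service.
{A}: Z1→A 9·7=63, Z2→A 3·24=72, Z3→A 2·13=26, Z4→A 7·13=91, Z5→A 2·7=14. Service 266; fixed 21; total 287.
{A, C}: service 231 + fixed 88 = 319
{A, D}: service 245 + fixed 80 = 325
{A, B, C, D, E}: service 218 + fixed 274 = 492
No other subset beats 287.

Open A only; minimum total cost 287.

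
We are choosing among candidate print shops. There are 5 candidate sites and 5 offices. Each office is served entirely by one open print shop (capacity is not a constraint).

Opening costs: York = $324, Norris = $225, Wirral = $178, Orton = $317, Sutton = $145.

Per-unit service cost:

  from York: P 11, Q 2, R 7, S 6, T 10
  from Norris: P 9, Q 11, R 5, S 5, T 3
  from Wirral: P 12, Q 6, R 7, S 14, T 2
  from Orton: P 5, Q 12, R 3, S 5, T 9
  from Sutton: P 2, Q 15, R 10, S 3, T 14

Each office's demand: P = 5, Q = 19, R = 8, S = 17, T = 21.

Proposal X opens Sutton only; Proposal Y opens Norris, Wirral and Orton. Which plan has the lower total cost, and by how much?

Proposal X: {Sutton}: P→Sutton 2·5=10, Q→Sutton 15·19=285, R→Sutton 10·8=80, S→Sutton 3·17=51, T→Sutton 14·21=294. Service 720; fixed 145; total 865.
Proposal Y: {Norris, Wirral, Orton}: P→Orton 5·5=25, Q→Wirral 6·19=114, R→Orton 3·8=24, S→Norris 5·17=85, T→Wirral 2·21=42. Service 290; fixed 720; total 1010.
Difference: |865 − 1010| = 145.

Proposal X is cheaper by 145.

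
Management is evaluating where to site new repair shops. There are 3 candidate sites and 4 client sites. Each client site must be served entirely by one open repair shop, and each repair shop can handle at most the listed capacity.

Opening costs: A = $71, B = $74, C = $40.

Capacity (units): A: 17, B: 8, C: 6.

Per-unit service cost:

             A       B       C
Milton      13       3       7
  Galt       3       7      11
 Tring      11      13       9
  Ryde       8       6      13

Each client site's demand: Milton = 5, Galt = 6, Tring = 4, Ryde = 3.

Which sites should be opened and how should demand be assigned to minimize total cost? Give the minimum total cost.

Minimum total cost: 232

Open {A, C}: Milton→C 7·5=35, Galt→A 3·6=18, Tring→A 11·4=44, Ryde→A 8·3=24.
Loads: A carries 13/17, C carries 5/6. Service 121; fixed 111; total 232.
Next best feasible plan costs 240.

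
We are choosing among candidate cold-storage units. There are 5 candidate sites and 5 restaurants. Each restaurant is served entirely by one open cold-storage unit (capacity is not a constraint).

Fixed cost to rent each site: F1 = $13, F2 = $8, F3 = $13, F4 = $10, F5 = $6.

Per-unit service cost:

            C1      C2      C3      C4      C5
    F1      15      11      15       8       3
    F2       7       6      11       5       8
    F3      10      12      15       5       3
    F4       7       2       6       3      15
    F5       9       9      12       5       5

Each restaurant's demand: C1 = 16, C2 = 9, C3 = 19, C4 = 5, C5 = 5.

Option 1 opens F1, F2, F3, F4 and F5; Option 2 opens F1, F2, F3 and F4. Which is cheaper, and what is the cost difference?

Option 1: {F1, F2, F3, F4, F5}: C1→F2 7·16=112, C2→F4 2·9=18, C3→F4 6·19=114, C4→F4 3·5=15, C5→F1 3·5=15. Service 274; fixed 50; total 324.
Option 2: {F1, F2, F3, F4}: C1→F2 7·16=112, C2→F4 2·9=18, C3→F4 6·19=114, C4→F4 3·5=15, C5→F1 3·5=15. Service 274; fixed 44; total 318.
Difference: |324 − 318| = 6.

Option 2 is cheaper by 6.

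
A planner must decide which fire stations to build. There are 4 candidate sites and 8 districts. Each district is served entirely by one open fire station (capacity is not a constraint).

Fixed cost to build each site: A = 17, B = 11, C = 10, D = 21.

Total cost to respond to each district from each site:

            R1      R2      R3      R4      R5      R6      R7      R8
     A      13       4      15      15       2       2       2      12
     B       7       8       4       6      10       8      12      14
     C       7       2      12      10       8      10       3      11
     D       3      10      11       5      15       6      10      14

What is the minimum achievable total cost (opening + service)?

Minimum total cost: 67

For any fixed open set, each district goes to its cheapest open site; total = fixed + service.
{A, B}: R1→B 7, R2→A 4, R3→B 4, R4→B 6, R5→A 2, R6→A 2, R7→A 2, R8→A 12. Service 39; fixed 28; total 67.
{B, C}: service 49 + fixed 21 = 70
{C}: service 63 + fixed 10 = 73
{A, B, C, D}: service 31 + fixed 59 = 90
No other subset beats 67.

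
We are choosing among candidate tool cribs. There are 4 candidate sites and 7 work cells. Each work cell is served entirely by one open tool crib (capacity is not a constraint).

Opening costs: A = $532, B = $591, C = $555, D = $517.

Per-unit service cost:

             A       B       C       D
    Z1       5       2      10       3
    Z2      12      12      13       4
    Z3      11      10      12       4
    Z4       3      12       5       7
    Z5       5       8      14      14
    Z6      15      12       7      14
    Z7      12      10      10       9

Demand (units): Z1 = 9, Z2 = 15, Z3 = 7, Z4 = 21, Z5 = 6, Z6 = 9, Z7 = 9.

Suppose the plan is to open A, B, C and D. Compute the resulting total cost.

Each work cell is assigned to its cheapest site among the open ones.
{A, B, C, D}: Z1→B 2·9=18, Z2→D 4·15=60, Z3→D 4·7=28, Z4→A 3·21=63, Z5→A 5·6=30, Z6→C 7·9=63, Z7→D 9·9=81. Service 343; fixed 2195; total 2538.

Total cost: 2538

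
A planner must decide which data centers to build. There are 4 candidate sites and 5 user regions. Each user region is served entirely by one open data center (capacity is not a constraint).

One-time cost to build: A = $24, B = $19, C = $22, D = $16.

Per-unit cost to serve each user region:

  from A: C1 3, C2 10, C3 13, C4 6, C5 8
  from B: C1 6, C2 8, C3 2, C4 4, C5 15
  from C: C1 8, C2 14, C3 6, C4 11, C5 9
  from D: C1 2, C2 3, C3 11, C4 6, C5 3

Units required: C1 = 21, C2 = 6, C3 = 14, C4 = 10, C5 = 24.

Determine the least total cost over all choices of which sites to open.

Minimum total cost: 235

For any fixed open set, each user region goes to its cheapest open site; total = fixed + service.
{B, D}: C1→D 2·21=42, C2→D 3·6=18, C3→B 2·14=28, C4→B 4·10=40, C5→D 3·24=72. Service 200; fixed 35; total 235.
{B, C, D}: C1→D 2·21=42, C2→D 3·6=18, C3→B 2·14=28, C4→B 4·10=40, C5→D 3·24=72. Service 200; fixed 57; total 257.
{A, B, D}: C1→D 2·21=42, C2→D 3·6=18, C3→B 2·14=28, C4→B 4·10=40, C5→D 3·24=72. Service 200; fixed 59; total 259.
{A, B, C, D}: service 200 + fixed 81 = 281
No other subset beats 235.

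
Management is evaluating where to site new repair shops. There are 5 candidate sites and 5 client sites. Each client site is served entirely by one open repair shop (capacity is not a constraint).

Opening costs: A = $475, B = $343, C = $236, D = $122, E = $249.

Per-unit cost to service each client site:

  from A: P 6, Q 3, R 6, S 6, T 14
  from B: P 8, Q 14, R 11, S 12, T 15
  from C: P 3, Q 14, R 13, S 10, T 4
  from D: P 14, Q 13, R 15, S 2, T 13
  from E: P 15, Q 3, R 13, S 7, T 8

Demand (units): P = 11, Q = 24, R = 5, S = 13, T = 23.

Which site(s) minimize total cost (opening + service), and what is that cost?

For any fixed open set, each client site goes to its cheapest open site; total = fixed + service.
{E}: P→E 15·11=165, Q→E 3·24=72, R→E 13·5=65, S→E 7·13=91, T→E 8·23=184. Service 577; fixed 249; total 826.
{C, E}: service 353 + fixed 485 = 838
{D, E}: service 501 + fixed 371 = 872
{A, B, C, D, E}: service 253 + fixed 1425 = 1678
No other subset beats 826.

Open E only; minimum total cost 826.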